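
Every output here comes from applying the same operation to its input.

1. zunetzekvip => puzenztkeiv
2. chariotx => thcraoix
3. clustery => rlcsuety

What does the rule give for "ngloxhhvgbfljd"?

jgnolhxvhbglfd

The pattern: swap each adjacent pair of characters (1↔2, 3↔4, ...), then move the last character to the front.
Applying both steps to "ngloxhhvgbfljd": "gnolhxvhbglfdj", then "jgnolhxvhbglfd".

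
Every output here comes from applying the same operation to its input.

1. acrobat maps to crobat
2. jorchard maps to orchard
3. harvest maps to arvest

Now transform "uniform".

niform

Rule — delete the first character.
So "uniform" becomes "niform".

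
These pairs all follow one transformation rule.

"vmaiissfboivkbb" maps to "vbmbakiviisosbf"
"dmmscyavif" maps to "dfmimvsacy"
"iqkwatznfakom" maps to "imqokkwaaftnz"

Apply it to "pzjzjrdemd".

pdzmjezdjr

What's happening: take characters alternately from the front and the back (1st, last, 2nd, 2nd-last, ...).
"pzjzjrdemd" → "pdzmjezdjr".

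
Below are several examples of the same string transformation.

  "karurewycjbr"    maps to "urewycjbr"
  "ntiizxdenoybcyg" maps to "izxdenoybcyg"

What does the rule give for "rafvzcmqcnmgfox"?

The transformation: delete the first 3 characters.
Applying that to "rafvzcmqcnmgfox" gives "vzcmqcnmgfox".

vzcmqcnmgfox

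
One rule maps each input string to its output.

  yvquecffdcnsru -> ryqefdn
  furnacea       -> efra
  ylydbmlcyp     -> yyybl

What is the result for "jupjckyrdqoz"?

ojpcyd

Each output is the input with this applied: move the last 3 characters to the front (rotate right by 3), then keep every other character starting from the second (positions 2nd, 4th, 6th, ...).
"jupjckyrdqoz" → "qozjupjckyrd" → "ojpcyd".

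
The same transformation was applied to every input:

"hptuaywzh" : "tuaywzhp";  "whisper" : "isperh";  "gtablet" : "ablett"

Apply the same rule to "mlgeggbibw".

geggbibwl

Looking at the pairs, the operation is to delete the first character, then move the first character to the end.
Starting from "mlgeggbibw": after the first operation, "lgeggbibw"; after the second, "geggbibwl".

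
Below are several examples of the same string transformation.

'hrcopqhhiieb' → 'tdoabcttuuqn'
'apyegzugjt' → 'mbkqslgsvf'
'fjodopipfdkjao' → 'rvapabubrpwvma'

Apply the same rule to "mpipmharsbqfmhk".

ybubytmdencrytw

The pattern: shift every letter 12 places forward in the alphabet (wrapping around).
On "mpipmharsbqfmhk" that produces "ybubytmdencrytw".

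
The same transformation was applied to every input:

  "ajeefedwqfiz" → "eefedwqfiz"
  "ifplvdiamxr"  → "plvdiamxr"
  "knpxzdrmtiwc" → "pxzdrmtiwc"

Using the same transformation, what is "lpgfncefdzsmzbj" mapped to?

The transformation: delete the first 2 characters.
On "lpgfncefdzsmzbj" that produces "gfncefdzsmzbj".

gfncefdzsmzbj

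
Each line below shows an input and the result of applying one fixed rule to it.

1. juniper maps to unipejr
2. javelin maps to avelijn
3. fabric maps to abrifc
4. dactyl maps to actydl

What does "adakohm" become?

dakoham

In each case the input is transformed by: swap the first and last characters, then move the first character to the end.
Applying both steps to "adakohm": "mdakoha", then "dakoham".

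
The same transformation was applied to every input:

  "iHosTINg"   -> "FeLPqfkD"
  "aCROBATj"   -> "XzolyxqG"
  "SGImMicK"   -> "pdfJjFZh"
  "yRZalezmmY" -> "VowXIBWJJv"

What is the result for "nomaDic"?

KLJXaFZ

The rule is to shift every letter 3 places backward in the alphabet (wrapping around), then flip the case of every letter.
Starting from "nomaDic": after the first operation, "kljxAfz"; after the second, "KLJXaFZ".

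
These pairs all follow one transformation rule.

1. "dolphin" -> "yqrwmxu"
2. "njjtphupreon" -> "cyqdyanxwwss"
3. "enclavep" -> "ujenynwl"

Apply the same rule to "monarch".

The transformation: move the first 3 characters to the end (rotate left by 3), then shift every letter 9 places forward in the alphabet (wrapping around).
On "monarch": the first step gives "archmon", and the second then gives "jalqvxw".
(Check on "enclavep": → "lavepenc" → "ujenynwl" ✓)

jalqvxw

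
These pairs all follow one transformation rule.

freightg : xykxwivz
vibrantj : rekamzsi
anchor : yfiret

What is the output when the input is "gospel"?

Looking at the pairs, the operation is to swap the front and back halves of the string, then shift every letter 9 places backward in the alphabet (wrapping around).
On "gospel": the first step gives "pelgos", and the second then gives "gvcxfj".

gvcxfj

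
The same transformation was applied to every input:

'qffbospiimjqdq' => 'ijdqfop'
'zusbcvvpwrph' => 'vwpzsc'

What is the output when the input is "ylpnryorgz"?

What's happening: keep every other character starting from the first (positions 1st, 3rd, 5th, ...), then move the last 3 characters to the front (rotate right by 3).
Starting from "ylpnryorgz": after the first operation, "yprog"; after the second, "rogyp".

rogyp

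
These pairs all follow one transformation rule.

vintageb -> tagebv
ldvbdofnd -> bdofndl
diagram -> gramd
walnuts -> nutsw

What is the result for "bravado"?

In each case the input is transformed by: move the first character to the end, then delete the first 2 characters.
On "bravado" that produces "vadob".

vadob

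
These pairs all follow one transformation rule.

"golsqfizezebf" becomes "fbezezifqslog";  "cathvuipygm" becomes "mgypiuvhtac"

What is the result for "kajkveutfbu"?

ubftuevkjak

Looking at the pairs, the operation is to reverse the string.
Doing the same to "kajkveutfbu": "ubftuevkjak".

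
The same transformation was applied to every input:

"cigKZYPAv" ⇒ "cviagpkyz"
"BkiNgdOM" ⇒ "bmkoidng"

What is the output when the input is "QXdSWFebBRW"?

qwxrdbsbwef

The pattern: take characters alternately from the front and the back (1st, last, 2nd, 2nd-last, ...), then convert every letter to lowercase.
Starting from "QXdSWFebBRW": after the first operation, "QWXRdBSbWeF"; after the second, "qwxrdbsbwef".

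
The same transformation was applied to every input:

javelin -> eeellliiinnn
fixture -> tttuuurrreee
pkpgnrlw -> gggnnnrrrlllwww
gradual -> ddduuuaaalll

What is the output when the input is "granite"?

The transformation: delete the first 3 characters, then repeat every character 3 times.
Doing the same to "granite": "nnniiittteee".

nnniiittteee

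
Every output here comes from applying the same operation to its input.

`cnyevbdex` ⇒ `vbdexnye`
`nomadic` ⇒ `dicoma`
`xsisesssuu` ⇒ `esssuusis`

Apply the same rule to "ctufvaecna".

vaecnatuf

Rule — delete the first character, then move the first 3 characters to the end (rotate left by 3).
Working it through for "ctufvaecna": intermediate "tufvaecna", final "vaecnatuf".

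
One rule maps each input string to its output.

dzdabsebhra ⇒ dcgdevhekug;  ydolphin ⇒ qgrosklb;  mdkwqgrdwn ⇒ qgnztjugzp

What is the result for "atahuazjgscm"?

Rule — shift every letter 3 places forward in the alphabet (wrapping around), then swap the first and last characters.
Working it through for "atahuazjgscm": intermediate "dwdkxdcmjvfp", final "pwdkxdcmjvfd".

pwdkxdcmjvfd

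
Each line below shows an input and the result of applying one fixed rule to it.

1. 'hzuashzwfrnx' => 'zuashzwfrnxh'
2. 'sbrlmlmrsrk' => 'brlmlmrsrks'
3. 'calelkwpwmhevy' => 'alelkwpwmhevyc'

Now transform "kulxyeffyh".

What's happening: move the first character to the end.
Doing the same to "kulxyeffyh": "ulxyeffyhk".

ulxyeffyhk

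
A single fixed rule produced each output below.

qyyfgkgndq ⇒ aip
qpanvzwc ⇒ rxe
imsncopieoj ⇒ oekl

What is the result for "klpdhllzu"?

The rule is to shift every letter 2 places forward in the alphabet (wrapping around), then keep one character in every 3, starting at position 2 (positions 2nd, 5th, 8th, ...).
Applying both steps to "klpdhllzu": "mnrfjnnbw", then "njb".
(Check on "qpanvzwc": → "srcpxbye" → "rxe" ✓)

njb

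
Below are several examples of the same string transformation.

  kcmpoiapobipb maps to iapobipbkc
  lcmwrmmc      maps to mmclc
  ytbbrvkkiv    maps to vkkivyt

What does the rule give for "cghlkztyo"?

The rule is to move the first 2 characters to the end (rotate left by 2), then delete the first 3 characters.
Doing the same to "cghlkztyo": "ztyocg".
(Check on "lcmwrmmc": → "mwrmmclc" → "mmclc" ✓)

ztyocg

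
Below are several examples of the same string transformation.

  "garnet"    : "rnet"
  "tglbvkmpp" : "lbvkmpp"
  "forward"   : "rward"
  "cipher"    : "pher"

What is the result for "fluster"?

uster

The transformation: delete the first 2 characters.
So "fluster" becomes "uster".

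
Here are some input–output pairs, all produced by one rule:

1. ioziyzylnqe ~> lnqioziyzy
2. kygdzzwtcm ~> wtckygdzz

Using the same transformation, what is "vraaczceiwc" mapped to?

eiwvraaczc

What's happening: delete the last character, then move the last 3 characters to the front (rotate right by 3).
On "vraaczceiwc": the first step gives "vraaczceiw", and the second then gives "eiwvraaczc".
(Check on "kygdzzwtcm": → "kygdzzwtc" → "wtckygdzz" ✓)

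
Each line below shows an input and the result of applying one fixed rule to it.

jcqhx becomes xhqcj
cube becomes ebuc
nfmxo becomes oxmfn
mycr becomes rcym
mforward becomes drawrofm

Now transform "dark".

krad

Each output is the input with this applied: reverse the string.
On "dark" that produces "krad".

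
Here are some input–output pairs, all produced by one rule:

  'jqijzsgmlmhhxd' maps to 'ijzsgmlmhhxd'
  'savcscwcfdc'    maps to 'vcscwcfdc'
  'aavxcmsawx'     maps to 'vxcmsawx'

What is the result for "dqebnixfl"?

ebnixfl

The rule is to delete the first 2 characters.
Doing the same to "dqebnixfl": "ebnixfl".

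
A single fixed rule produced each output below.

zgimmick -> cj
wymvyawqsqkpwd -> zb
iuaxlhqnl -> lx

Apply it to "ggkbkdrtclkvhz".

jj

Looking at the pairs, the operation is to shift every letter 3 places forward in the alphabet (wrapping around), then keep only the first 2 characters.
Starting from "ggkbkdrtclkvhz": after the first operation, "jjnenguwfonykc"; after the second, "jj".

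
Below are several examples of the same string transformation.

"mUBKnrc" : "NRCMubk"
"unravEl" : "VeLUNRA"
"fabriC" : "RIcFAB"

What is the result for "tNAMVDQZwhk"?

The transformation: flip the case of every letter, then move the last 3 characters to the front (rotate right by 3).
On "tNAMVDQZwhk" that produces "WHKTnamvdqz".

WHKTnamvdqz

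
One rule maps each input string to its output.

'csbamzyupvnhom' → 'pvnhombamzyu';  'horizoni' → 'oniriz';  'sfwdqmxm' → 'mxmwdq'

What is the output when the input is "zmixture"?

In each case the input is transformed by: delete the first 2 characters, then swap the front and back halves of the string.
Applying both steps to "zmixture": "ixture", then "ureixt".
(Check on "sfwdqmxm": → "wdqmxm" → "mxmwdq" ✓)

ureixt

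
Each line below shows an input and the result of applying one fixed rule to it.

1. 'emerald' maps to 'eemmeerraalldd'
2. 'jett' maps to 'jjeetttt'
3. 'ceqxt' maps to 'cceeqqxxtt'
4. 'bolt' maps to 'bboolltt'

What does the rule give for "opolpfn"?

What's happening: double every character.
"opolpfn" → "ooppoollppffnn".

ooppoollppffnn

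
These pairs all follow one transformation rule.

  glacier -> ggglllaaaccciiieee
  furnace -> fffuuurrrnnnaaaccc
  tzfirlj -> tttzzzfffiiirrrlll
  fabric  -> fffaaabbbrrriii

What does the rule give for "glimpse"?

gggllliiimmmpppsss

What's happening: repeat every character 3 times, then delete the last 3 characters.
"glimpse" → "gggllliiimmmpppsss".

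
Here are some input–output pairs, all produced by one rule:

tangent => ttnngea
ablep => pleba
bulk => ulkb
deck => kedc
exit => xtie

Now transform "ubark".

urkba

Looking at the pairs, the operation is to sort the characters into reverse alphabetical order.
For "ubark" the result is "urkba".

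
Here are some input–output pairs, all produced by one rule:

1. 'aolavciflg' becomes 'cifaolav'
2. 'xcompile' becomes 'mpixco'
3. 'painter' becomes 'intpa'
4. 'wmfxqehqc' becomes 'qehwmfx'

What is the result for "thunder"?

In each case the input is transformed by: delete the last 2 characters, then move the last 3 characters to the front (rotate right by 3).
On "thunder": the first step gives "thund", and the second then gives "undth".

undth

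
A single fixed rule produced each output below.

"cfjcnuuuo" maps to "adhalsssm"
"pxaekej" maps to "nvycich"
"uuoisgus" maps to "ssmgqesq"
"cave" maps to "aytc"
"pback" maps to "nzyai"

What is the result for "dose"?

The rule is to shift every letter 2 places backward in the alphabet (wrapping around).
So "dose" becomes "bmqc".

bmqc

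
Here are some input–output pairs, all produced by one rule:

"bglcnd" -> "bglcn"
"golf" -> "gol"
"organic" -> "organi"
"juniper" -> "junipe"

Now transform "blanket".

Looking at the pairs, the operation is to delete the last character.
So "blanket" becomes "blanke".

blanke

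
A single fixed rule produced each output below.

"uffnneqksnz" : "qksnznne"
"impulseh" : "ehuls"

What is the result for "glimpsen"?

enmps

The rule is to delete the first 3 characters, then move the first 3 characters to the end (rotate left by 3).
"glimpsen" → "enmps".
(Check on "impulseh": → "ulseh" → "ehuls" ✓)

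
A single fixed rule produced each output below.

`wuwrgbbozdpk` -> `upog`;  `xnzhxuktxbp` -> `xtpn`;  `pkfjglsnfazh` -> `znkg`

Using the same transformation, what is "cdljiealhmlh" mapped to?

Rule — keep one character in every 3, starting at position 2 (positions 2nd, 5th, 8th, ...), then sort the characters into reverse alphabetical order.
On "cdljiealhmlh" that produces "llid".

llid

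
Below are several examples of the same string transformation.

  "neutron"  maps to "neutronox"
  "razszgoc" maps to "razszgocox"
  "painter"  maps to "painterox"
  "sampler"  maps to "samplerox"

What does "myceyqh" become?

Rule — append "ox".
Applying that to "myceyqh" gives "myceyqhox".

myceyqhox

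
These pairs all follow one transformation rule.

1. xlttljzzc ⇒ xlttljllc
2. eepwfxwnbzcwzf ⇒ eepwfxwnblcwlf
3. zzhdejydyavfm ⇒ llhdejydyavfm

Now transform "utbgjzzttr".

utbgjllttr

Looking at the pairs, the operation is to replace every "z" with "l".
So "utbgjzzttr" becomes "utbgjllttr".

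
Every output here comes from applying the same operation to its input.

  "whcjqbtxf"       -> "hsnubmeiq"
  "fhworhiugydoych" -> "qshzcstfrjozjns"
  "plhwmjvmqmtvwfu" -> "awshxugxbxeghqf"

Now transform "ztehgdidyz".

kepsrotojk

In each case the input is transformed by: shift every letter 11 places forward in the alphabet (wrapping around).
For "ztehgdidyz" the result is "kepsrotojk".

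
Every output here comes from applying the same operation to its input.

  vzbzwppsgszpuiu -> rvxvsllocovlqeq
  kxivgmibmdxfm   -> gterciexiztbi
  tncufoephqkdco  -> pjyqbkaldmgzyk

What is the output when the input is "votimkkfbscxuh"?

Looking at the pairs, the operation is to shift every letter 4 places backward in the alphabet (wrapping around).
Doing the same to "votimkkfbscxuh": "rkpeiggbxoytqd".

rkpeiggbxoytqd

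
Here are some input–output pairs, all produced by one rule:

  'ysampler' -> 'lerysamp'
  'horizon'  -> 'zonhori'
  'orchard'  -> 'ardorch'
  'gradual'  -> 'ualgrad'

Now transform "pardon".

donpar

Looking at the pairs, the operation is to move the last 3 characters to the front (rotate right by 3).
"pardon" → "donpar".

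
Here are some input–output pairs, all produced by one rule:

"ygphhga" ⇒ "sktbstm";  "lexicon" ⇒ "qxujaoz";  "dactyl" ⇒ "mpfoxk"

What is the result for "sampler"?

Each output is the input with this applied: swap each adjacent pair of characters (1↔2, 3↔4, ...), then shift every letter 12 places forward in the alphabet (wrapping around).
So "sampler" becomes "mebyqxd".

mebyqxd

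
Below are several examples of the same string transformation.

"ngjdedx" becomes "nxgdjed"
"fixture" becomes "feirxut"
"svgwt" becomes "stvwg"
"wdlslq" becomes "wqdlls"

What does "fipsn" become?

The rule is to take characters alternately from the front and the back (1st, last, 2nd, 2nd-last, ...).
Doing the same to "fipsn": "fnisp".

fnisp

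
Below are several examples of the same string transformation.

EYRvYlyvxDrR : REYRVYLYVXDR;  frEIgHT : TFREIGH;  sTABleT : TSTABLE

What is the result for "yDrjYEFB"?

In each case the input is transformed by: move the last character to the front, then convert every letter to uppercase.
Working it through for "yDrjYEFB": intermediate "ByDrjYEF", final "BYDRJYEF".

BYDRJYEF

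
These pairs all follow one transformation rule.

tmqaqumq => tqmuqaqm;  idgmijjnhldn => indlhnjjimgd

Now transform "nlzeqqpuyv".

nvyupqqezl

The transformation: move the first character to the end, then reverse the string.
Applying both steps to "nlzeqqpuyv": "lzeqqpuyvn", then "nvyupqqezl".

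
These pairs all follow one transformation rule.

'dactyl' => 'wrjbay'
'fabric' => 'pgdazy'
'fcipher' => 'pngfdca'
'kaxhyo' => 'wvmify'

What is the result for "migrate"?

rpkgecy

The rule is to sort the characters into reverse alphabetical order, then shift every letter 2 places backward in the alphabet (wrapping around).
On "migrate": the first step gives "trmigea", and the second then gives "rpkgecy".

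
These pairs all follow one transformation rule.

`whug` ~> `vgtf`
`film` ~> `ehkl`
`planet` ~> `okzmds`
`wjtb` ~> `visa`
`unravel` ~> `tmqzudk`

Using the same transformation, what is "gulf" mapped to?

ftke

What's happening: shift every letter 1 place backward in the alphabet (wrapping around).
On "gulf" that produces "ftke".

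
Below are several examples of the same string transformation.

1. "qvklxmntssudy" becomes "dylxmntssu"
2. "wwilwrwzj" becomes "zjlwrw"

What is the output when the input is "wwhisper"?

The transformation: delete the first 3 characters, then move the last 2 characters to the front (rotate right by 2).
So "wwhisper" becomes "erisp".

erisp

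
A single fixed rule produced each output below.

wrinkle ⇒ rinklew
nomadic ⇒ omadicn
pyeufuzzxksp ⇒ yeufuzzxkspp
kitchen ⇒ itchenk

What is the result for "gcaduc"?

caducg

The transformation: move the first character to the end.
Applying that to "gcaduc" gives "caducg".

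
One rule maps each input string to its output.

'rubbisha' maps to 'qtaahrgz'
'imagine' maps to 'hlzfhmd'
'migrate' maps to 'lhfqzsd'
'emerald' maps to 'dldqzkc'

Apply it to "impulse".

hlotkrd

What's happening: shift every letter 1 place backward in the alphabet (wrapping around).
On "impulse" that produces "hlotkrd".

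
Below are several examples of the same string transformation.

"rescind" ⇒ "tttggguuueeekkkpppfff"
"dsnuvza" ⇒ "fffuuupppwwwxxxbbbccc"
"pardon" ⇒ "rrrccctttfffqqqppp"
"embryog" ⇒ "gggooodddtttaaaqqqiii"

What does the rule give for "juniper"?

lllwwwpppkkkrrrgggttt

Each output is the input with this applied: shift every letter 2 places forward in the alphabet (wrapping around), then repeat every character 3 times.
For "juniper", step one produces "lwpkrgt"; step two turns that into "lllwwwpppkkkrrrgggttt".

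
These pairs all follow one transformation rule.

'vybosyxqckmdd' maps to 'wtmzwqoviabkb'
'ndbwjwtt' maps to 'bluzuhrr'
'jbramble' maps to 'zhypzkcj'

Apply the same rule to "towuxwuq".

Each output is the input with this applied: swap each adjacent pair of characters (1↔2, 3↔4, ...), then shift every letter 2 places backward in the alphabet (wrapping around).
Applying both steps to "towuxwuq": "otuwwxqu", then "mrsuuvos".
(Check on "ndbwjwtt": → "dnwbwjtt" → "bluzuhrr" ✓)

mrsuuvos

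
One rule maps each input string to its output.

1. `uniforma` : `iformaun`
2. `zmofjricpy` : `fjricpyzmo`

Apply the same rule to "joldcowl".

ldcowljo

Looking at the pairs, the operation is to move the last 2 characters to the front (rotate right by 2), then swap the front and back halves of the string.
Starting from "joldcowl": after the first operation, "wljoldco"; after the second, "ldcowljo".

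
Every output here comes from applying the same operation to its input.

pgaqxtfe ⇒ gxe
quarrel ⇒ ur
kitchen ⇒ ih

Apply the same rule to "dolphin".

oh

In each case the input is transformed by: keep one character in every 3, starting at position 2 (positions 2nd, 5th, 8th, ...).
For "dolphin" the result is "oh".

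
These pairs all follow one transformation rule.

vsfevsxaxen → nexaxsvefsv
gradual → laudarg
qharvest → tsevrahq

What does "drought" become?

thguord

What's happening: reverse the string.
Applying that to "drought" gives "thguord".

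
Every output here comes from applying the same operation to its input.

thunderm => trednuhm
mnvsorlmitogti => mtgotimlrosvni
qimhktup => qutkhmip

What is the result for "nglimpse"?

nspmilge

The transformation: reverse the string, then swap the first and last characters.
On "nglimpse": the first step gives "espmilgn", and the second then gives "nspmilge".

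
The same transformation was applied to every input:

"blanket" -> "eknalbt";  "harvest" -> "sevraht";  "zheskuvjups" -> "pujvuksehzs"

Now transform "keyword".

The rule is to move the last character to the front, then reverse the string.
"keyword" → "dkeywor" → "rowyekd".

rowyekd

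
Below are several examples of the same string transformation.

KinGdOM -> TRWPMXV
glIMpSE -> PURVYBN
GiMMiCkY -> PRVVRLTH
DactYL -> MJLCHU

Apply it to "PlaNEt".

YUJWNC

The pattern: shift every letter 9 places forward in the alphabet (wrapping around), then convert every letter to uppercase.
On "PlaNEt": the first step gives "YujWNc", and the second then gives "YUJWNC".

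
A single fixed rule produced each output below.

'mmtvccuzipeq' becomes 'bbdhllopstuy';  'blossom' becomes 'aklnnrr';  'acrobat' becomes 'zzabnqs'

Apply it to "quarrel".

Rule — sort the characters into alphabetical order, then shift every letter 1 place backward in the alphabet (wrapping around).
On "quarrel": the first step gives "aelqrru", and the second then gives "zdkpqqt".

zdkpqqt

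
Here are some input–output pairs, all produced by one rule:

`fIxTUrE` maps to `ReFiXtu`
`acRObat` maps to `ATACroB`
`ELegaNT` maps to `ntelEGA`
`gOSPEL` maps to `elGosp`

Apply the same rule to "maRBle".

Each output is the input with this applied: flip the case of every letter, then move the last 2 characters to the front (rotate right by 2).
For "maRBle", step one produces "MArbLE"; step two turns that into "LEMArb".

LEMArb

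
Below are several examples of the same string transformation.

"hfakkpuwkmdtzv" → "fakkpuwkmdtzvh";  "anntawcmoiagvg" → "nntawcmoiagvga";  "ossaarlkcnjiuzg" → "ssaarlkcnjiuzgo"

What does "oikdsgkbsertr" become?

ikdsgkbsertro

The transformation: move the first character to the end.
For "oikdsgkbsertr" the result is "ikdsgkbsertro".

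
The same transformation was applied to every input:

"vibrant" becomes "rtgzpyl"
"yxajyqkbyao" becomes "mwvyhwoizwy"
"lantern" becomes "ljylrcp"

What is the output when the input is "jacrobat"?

Rule — shift every letter 2 places backward in the alphabet (wrapping around), then move the last character to the front.
On "jacrobat": the first step gives "hyapmzyr", and the second then gives "rhyapmzy".
(Check on "lantern": → "jylrcpl" → "ljylrcp" ✓)

rhyapmzy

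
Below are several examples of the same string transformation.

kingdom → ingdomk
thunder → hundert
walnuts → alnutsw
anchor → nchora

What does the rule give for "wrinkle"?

The pattern: move the first character to the end.
For "wrinkle" the result is "rinklew".

rinklew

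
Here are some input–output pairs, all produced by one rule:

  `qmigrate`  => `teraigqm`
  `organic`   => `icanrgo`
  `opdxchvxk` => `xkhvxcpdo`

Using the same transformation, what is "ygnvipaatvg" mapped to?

vgatpavigny

Each output is the input with this applied: reverse the string, then swap each adjacent pair of characters (1↔2, 3↔4, ...).
On "ygnvipaatvg" that produces "vgatpavigny".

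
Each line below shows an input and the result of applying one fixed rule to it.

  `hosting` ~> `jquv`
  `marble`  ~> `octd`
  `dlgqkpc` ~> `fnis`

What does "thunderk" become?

vjwp

Rule — shift every letter 2 places forward in the alphabet (wrapping around), then keep only the first 4 characters.
On "thunderk" that produces "vjwp".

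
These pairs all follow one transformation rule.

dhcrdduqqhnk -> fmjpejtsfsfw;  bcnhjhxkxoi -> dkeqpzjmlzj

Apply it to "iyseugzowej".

klaguygqwbi

In each case the input is transformed by: shift every letter 2 places forward in the alphabet (wrapping around), then take characters alternately from the front and the back (1st, last, 2nd, 2nd-last, ...).
"iyseugzowej" → "kaugwibqygl" → "klaguygqwbi".
(Check on "bcnhjhxkxoi": → "depjljzmzqk" → "dkeqpzjmlzj" ✓)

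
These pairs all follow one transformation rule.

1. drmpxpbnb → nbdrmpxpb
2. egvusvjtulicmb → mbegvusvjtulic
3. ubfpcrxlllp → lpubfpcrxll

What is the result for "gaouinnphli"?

ligaouinnph

The rule is to move the last 2 characters to the front (rotate right by 2).
For "gaouinnphli" the result is "ligaouinnph".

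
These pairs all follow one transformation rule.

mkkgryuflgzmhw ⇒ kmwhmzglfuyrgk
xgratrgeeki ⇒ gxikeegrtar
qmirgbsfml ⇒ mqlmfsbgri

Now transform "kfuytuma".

The transformation: reverse the string, then move the last 2 characters to the front (rotate right by 2).
Starting from "kfuytuma": after the first operation, "amutyufk"; after the second, "fkamutyu".
(Check on "xgratrgeeki": → "ikeegrtargx" → "gxikeegrtar" ✓)

fkamutyu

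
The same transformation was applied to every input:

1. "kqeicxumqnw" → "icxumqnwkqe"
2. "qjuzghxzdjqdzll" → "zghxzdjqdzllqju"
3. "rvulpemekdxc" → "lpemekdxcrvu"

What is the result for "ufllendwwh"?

Looking at the pairs, the operation is to move the first 3 characters to the end (rotate left by 3).
For "ufllendwwh" the result is "lendwwhufl".

lendwwhufl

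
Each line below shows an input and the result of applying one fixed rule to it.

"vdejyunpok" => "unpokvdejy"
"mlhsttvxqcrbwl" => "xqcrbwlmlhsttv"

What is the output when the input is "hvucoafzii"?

afziihvuco

The pattern: swap the front and back halves of the string.
On "hvucoafzii" that produces "afziihvuco".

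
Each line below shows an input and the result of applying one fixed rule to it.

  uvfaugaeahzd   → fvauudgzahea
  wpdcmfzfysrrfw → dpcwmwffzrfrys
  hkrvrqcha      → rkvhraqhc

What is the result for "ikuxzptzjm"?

ukxizmpjtz

Each output is the input with this applied: move the first 2 characters to the end (rotate left by 2), then take characters alternately from the front and the back (1st, last, 2nd, 2nd-last, ...).
For "ikuxzptzjm" the result is "ukxizmpjtz".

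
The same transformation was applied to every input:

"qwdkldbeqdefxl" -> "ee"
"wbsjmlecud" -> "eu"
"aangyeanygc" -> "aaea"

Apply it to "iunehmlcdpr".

iue

The pattern: keep only the vowels.
Doing the same to "iunehmlcdpr": "iue".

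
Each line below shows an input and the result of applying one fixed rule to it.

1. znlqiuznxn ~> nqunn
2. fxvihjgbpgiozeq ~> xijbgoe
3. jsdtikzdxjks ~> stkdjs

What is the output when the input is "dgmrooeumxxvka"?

grouxva

In each case the input is transformed by: keep every other character starting from the second (positions 2nd, 4th, 6th, ...).
Doing the same to "dgmrooeumxxvka": "grouxva".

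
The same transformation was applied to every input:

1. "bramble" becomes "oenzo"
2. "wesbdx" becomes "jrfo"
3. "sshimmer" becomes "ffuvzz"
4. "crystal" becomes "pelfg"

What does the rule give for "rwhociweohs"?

ejubpvjrb

The pattern: delete the last 2 characters, then shift every letter 13 places forward in the alphabet (wrapping around) — i.e. ROT13.
Applying both steps to "rwhociweohs": "rwhociweo", then "ejubpvjrb".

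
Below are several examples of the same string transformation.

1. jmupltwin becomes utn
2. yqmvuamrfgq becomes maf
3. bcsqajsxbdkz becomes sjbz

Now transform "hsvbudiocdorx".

The pattern: keep one character in every 3, starting at position 3 (positions 3rd, 6th, 9th, ...).
For "hsvbudiocdorx" the result is "vdcr".

vdcr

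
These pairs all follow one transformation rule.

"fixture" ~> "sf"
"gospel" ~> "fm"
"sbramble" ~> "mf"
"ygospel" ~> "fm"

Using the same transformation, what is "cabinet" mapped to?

In each case the input is transformed by: shift every letter 1 place forward in the alphabet (wrapping around), then keep only the last 2 characters.
Applying both steps to "cabinet": "dbcjofu", then "fu".

fu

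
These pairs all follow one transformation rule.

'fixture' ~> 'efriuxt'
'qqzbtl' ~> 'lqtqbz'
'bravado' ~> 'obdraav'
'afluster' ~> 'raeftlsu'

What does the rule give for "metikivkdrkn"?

The pattern: reverse the string, then take characters alternately from the front and the back (1st, last, 2nd, 2nd-last, ...).
Working it through for "metikivkdrkn": intermediate "nkrdkvikitem", final "nmkertdikkvi".

nmkertdikkvi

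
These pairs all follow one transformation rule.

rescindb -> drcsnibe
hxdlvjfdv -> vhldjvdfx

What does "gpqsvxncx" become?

In each case the input is transformed by: swap each adjacent pair of characters (1↔2, 3↔4, ...), then swap the first and last characters.
So "gpqsvxncx" becomes "xgsqxvcnp".

xgsqxvcnp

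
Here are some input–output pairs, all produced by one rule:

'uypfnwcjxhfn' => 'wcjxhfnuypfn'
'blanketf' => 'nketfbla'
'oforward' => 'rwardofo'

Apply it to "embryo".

bryoem

The pattern: move the last character to the front, then swap the front and back halves of the string.
"embryo" → "oembry" → "bryoem".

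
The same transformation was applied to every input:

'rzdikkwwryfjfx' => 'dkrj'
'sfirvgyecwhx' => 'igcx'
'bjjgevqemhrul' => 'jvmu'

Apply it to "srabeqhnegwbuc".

aqeb

The rule is to keep one character in every 3, starting at position 3 (positions 3rd, 6th, 9th, ...).
"srabeqhnegwbuc" → "aqeb".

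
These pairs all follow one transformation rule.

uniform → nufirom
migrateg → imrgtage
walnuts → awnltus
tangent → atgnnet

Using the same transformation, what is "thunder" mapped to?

The rule is to swap each adjacent pair of characters (1↔2, 3↔4, ...).
So "thunder" becomes "htnuedr".

htnuedr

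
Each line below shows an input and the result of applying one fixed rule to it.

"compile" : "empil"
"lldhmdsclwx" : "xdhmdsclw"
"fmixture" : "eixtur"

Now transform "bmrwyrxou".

In each case the input is transformed by: delete the first 2 characters, then move the last character to the front.
"bmrwyrxou" → "rwyrxou" → "urwyrxo".

urwyrxo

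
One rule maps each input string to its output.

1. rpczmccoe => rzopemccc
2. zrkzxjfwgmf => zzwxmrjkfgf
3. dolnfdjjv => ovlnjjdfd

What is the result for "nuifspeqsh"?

suqsnphief

Rule — sort the characters into reverse alphabetical order, then swap each adjacent pair of characters (1↔2, 3↔4, ...).
On "nuifspeqsh": the first step gives "ussqpnihfe", and the second then gives "suqsnphief".
(Check on "rpczmccoe": → "zrpomeccc" → "rzopemccc" ✓)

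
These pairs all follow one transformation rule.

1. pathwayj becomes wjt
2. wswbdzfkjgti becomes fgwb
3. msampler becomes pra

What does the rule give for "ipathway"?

What's happening: swap the front and back halves of the string, then keep one character in every 3, starting at position 1 (positions 1st, 4th, 7th, ...).
For "ipathway" the result is "hya".

hya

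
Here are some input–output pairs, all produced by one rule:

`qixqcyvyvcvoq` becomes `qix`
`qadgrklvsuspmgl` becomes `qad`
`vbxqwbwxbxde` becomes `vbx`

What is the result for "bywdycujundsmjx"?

byw

Each output is the input with this applied: keep only the first 3 characters.
For "bywdycujundsmjx" the result is "byw".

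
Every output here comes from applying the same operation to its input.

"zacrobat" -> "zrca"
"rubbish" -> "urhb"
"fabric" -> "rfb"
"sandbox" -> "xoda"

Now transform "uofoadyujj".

yuojd

Rule — sort the characters into reverse alphabetical order, then keep every other character starting from the first (positions 1st, 3rd, 5th, ...).
"uofoadyujj" → "yuuoojjfda" → "yuojd".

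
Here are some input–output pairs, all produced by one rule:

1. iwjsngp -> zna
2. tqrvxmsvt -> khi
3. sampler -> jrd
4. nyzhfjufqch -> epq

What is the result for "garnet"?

The transformation: shift every letter 9 places backward in the alphabet (wrapping around), then keep only the first 3 characters.
Starting from "garnet": after the first operation, "xrievk"; after the second, "xri".
(Check on "nyzhfjufqch": → "epqywalwhty" → "epq" ✓)

xri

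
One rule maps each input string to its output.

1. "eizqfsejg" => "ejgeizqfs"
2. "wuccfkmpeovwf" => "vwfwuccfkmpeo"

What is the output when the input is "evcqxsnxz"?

The pattern: move the last 3 characters to the front (rotate right by 3).
So "evcqxsnxz" becomes "nxzevcqxs".

nxzevcqxs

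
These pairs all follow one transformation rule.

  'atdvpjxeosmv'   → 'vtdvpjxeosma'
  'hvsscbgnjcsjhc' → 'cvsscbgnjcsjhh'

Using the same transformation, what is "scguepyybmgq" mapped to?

What's happening: swap the first and last characters.
So "scguepyybmgq" becomes "qcguepyybmgs".

qcguepyybmgs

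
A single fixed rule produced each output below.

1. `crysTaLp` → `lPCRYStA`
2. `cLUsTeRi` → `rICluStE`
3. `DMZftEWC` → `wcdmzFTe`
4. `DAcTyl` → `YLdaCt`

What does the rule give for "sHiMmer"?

ERShImM

The transformation: move the last 2 characters to the front (rotate right by 2), then flip the case of every letter.
"sHiMmer" → "ersHiMm" → "ERShImM".
(Check on "DAcTyl": → "ylDAcT" → "YLdaCt" ✓)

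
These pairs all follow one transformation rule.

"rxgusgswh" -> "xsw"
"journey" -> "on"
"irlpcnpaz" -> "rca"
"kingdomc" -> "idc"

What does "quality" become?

ui

What's happening: keep one character in every 3, starting at position 2 (positions 2nd, 5th, 8th, ...).
Applying that to "quality" gives "ui".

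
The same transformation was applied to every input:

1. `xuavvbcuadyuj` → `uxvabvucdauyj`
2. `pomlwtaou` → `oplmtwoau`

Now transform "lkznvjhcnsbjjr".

klnzjvchsnjbrj

Each output is the input with this applied: swap each adjacent pair of characters (1↔2, 3↔4, ...).
For "lkznvjhcnsbjjr" the result is "klnzjvchsnjbrj".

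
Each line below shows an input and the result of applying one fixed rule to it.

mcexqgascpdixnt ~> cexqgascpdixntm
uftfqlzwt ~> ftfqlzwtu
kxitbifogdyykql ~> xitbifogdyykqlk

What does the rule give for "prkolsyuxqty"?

rkolsyuxqtyp

The pattern: move the first character to the end.
Applying that to "prkolsyuxqty" gives "rkolsyuxqtyp".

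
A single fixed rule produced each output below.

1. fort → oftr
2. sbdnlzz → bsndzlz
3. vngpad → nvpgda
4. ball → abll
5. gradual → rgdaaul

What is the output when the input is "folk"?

ofkl

Looking at the pairs, the operation is to swap each adjacent pair of characters (1↔2, 3↔4, ...).
So "folk" becomes "ofkl".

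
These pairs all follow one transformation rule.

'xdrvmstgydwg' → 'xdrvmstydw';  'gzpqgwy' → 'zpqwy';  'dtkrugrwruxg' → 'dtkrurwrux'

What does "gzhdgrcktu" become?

The transformation: remove every "g".
Doing the same to "gzhdgrcktu": "zhdrcktu".

zhdrcktu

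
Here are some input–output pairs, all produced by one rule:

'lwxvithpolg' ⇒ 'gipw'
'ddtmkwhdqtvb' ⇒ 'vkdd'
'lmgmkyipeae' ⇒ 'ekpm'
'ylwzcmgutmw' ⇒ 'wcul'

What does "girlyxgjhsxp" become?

xyji

The pattern: keep one character in every 3, starting at position 2 (positions 2nd, 5th, 8th, ...), then swap the first and last characters.
Working it through for "girlyxgjhsxp": intermediate "iyjx", final "xyji".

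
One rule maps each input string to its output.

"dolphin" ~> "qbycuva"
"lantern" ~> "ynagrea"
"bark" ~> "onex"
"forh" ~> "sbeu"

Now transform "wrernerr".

In each case the input is transformed by: shift every letter 13 places forward in the alphabet (wrapping around) — i.e. ROT13.
So "wrernerr" becomes "jerearee".

jerearee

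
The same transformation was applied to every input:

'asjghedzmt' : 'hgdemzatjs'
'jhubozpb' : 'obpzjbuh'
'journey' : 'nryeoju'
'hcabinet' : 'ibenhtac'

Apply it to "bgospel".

Each output is the input with this applied: move the first 3 characters to the end (rotate left by 3), then swap each adjacent pair of characters (1↔2, 3↔4, ...).
For "bgospel" the result is "pslegbo".

pslegbo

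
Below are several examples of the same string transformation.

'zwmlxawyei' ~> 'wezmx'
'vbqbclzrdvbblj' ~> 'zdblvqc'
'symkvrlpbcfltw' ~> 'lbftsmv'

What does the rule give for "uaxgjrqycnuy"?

qcuuxj

Rule — keep every other character starting from the first (positions 1st, 3rd, 5th, ...), then move the first 3 characters to the end (rotate left by 3).
Starting from "uaxgjrqycnuy": after the first operation, "uxjqcu"; after the second, "qcuuxj".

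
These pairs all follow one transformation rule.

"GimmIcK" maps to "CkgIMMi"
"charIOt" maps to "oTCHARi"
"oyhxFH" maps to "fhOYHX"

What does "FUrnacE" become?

CefuRNA

Looking at the pairs, the operation is to flip the case of every letter, then move the last 2 characters to the front (rotate right by 2).
Working it through for "FUrnacE": intermediate "fuRNACe", final "CefuRNA".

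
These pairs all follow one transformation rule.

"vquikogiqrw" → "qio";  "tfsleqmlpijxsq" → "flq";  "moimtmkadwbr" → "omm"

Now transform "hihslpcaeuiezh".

The rule is to keep every other character starting from the second (positions 2nd, 4th, 6th, ...), then keep only the first 3 characters.
Starting from "hihslpcaeuiezh": after the first operation, "ispaueh"; after the second, "isp".

isp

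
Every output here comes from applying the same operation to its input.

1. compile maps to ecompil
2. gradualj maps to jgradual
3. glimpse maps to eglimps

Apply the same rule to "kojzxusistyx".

xkojzxusisty

In each case the input is transformed by: move the last character to the front.
On "kojzxusistyx" that produces "xkojzxusisty".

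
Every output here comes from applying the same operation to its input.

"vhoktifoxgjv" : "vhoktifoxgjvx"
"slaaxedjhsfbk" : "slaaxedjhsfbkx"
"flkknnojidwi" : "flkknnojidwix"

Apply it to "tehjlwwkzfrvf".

Each output is the input with this applied: append "x".
On "tehjlwwkzfrvf" that produces "tehjlwwkzfrvfx".

tehjlwwkzfrvfx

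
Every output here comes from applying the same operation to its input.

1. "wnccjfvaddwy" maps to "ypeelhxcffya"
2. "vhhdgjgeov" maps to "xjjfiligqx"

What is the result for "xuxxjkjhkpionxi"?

zwzzlmljmrkqpzk

The pattern: shift every letter 2 places forward in the alphabet (wrapping around).
On "xuxxjkjhkpionxi" that produces "zwzzlmljmrkqpzk".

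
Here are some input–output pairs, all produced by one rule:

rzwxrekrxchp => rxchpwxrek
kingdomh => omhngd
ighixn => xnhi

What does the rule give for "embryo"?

yobr

Looking at the pairs, the operation is to delete the first 2 characters, then swap the front and back halves of the string.
Starting from "embryo": after the first operation, "bryo"; after the second, "yobr".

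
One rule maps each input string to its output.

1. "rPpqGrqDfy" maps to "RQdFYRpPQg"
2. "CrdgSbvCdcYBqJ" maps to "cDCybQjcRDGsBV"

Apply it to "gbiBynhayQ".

In each case the input is transformed by: swap the front and back halves of the string, then flip the case of every letter.
For "gbiBynhayQ", step one produces "nhayQgbiBy"; step two turns that into "NHAYqGBIbY".

NHAYqGBIbY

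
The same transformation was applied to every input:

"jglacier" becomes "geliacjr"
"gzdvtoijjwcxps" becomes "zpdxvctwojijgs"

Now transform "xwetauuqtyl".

wyettqauuxl

In each case the input is transformed by: take characters alternately from the front and the back (1st, last, 2nd, 2nd-last, ...), then move the first 2 characters to the end (rotate left by 2).
For "xwetauuqtyl", step one produces "xlwyettqauu"; step two turns that into "wyettqauuxl".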